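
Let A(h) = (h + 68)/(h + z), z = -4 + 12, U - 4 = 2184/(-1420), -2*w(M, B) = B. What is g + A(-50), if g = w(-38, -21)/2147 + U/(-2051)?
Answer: -1328383981/3126482870 ≈ -0.42488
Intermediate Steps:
w(M, B) = -B/2
U = 874/355 (U = 4 + 2184/(-1420) = 4 + 2184*(-1/1420) = 4 - 546/355 = 874/355 ≈ 2.4620)
g = 11537249/3126482870 (g = -1/2*(-21)/2147 + (874/355)/(-2051) = (21/2)*(1/2147) + (874/355)*(-1/2051) = 21/4294 - 874/728105 = 11537249/3126482870 ≈ 0.0036902)
z = 8
A(h) = (68 + h)/(8 + h) (A(h) = (h + 68)/(h + 8) = (68 + h)/(8 + h))
g + A(-50) = 11537249/3126482870 + (68 - 50)/(8 - 50) = 11537249/3126482870 + 18/(-42) = 11537249/3126482870 - 1/42*18 = 11537249/3126482870 - 3/7 = -1328383981/3126482870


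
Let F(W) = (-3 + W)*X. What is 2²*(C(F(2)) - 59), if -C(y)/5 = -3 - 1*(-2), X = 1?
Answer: -216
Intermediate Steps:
F(W) = -3 + W (F(W) = (-3 + W)*1 = -3 + W)
C(y) = 5 (C(y) = -5*(-3 - 1*(-2)) = -5*(-3 + 2) = -5*(-1) = 5)
2²*(C(F(2)) - 59) = 2²*(5 - 59) = 4*(-54) = -216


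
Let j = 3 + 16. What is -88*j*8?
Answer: -13376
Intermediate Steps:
j = 19
-88*j*8 = -88*19*8 = -1672*8 = -13376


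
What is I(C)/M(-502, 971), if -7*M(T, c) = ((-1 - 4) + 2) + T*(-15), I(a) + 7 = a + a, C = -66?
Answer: 973/7527 ≈ 0.12927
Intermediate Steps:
I(a) = -7 + 2*a (I(a) = -7 + (a + a) = -7 + 2*a)
M(T, c) = 3/7 + 15*T/7 (M(T, c) = -(((-1 - 4) + 2) + T*(-15))/7 = -((-5 + 2) - 15*T)/7 = -(-3 - 15*T)/7 = 3/7 + 15*T/7)
I(C)/M(-502, 971) = (-7 + 2*(-66))/(3/7 + (15/7)*(-502)) = (-7 - 132)/(3/7 - 7530/7) = -139/(-7527/7) = -139*(-7/7527) = 973/7527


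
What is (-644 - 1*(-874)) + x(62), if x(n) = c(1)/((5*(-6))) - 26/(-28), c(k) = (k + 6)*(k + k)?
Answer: 48397/210 ≈ 230.46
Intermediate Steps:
c(k) = 2*k*(6 + k) (c(k) = (6 + k)*(2*k) = 2*k*(6 + k))
x(n) = 97/210 (x(n) = (2*1*(6 + 1))/((5*(-6))) - 26/(-28) = (2*1*7)/(-30) - 26*(-1/28) = 14*(-1/30) + 13/14 = -7/15 + 13/14 = 97/210)
(-644 - 1*(-874)) + x(62) = (-644 - 1*(-874)) + 97/210 = (-644 + 874) + 97/210 = 230 + 97/210 = 48397/210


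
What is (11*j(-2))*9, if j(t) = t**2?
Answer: 396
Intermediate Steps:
(11*j(-2))*9 = (11*(-2)**2)*9 = (11*4)*9 = 44*9 = 396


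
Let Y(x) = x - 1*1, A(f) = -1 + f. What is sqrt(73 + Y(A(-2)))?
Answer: sqrt(69) ≈ 8.3066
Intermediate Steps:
Y(x) = -1 + x (Y(x) = x - 1 = -1 + x)
sqrt(73 + Y(A(-2))) = sqrt(73 + (-1 + (-1 - 2))) = sqrt(73 + (-1 - 3)) = sqrt(73 - 4) = sqrt(69)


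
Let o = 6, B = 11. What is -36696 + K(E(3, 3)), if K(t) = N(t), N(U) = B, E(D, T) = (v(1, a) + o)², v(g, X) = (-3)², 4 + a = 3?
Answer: -36685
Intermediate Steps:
a = -1 (a = -4 + 3 = -1)
v(g, X) = 9
E(D, T) = 225 (E(D, T) = (9 + 6)² = 15² = 225)
N(U) = 11
K(t) = 11
-36696 + K(E(3, 3)) = -36696 + 11 = -36685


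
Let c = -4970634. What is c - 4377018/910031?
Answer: -4523435406672/910031 ≈ -4.9706e+6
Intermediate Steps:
c - 4377018/910031 = -4970634 - 4377018/910031 = -4523435406672/910031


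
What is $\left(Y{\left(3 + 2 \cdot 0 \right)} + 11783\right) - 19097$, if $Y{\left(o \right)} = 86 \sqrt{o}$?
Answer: $-7314 + 86 \sqrt{3} \approx -7165.0$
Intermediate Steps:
$\left(Y{\left(3 + 2 \cdot 0 \right)} + 11783\right) - 19097 = \left(86 \sqrt{3 + 2 \cdot 0} + 11783\right) - 19097 = \left(86 \sqrt{3 + 0} + 11783\right) - 19097 = \left(86 \sqrt{3} + 11783\right) - 19097 = \left(11783 + 86 \sqrt{3}\right) - 19097 = -7314 + 86 \sqrt{3}$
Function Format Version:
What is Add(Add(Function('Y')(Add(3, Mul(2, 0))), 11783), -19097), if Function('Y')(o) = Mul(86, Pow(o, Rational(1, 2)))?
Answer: Add(-7314, Mul(86, Pow(3, Rational(1, 2)))) ≈ -7165.0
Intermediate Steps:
Add(Add(Function('Y')(Add(3, Mul(2, 0))), 11783), -19097) = Add(Add(Mul(86, Pow(Add(3, Mul(2, 0)), Rational(1, 2))), 11783), -19097) = Add(Add(Mul(86, Pow(Add(3, 0), Rational(1, 2))), 11783), -19097) = Add(Add(Mul(86, Pow(3, Rational(1, 2))), 11783), -19097) = Add(Add(11783, Mul(86, Pow(3, Rational(1, 2)))), -19097) = Add(-7314, Mul(86, Pow(3, Rational(1, 2))))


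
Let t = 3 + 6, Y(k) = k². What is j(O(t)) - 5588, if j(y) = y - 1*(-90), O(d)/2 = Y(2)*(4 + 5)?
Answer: -5426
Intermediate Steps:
t = 9
O(d) = 72 (O(d) = 2*(2²*(4 + 5)) = 2*(4*9) = 2*36 = 72)
j(y) = 90 + y (j(y) = y + 90 = 90 + y)
j(O(t)) - 5588 = (90 + 72) - 5588 = 162 - 5588 = -5426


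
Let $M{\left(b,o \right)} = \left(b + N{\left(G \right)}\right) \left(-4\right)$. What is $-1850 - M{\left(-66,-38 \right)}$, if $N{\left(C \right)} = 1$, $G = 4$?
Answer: $-2110$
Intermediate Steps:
$M{\left(b,o \right)} = -4 - 4 b$ ($M{\left(b,o \right)} = \left(b + 1\right) \left(-4\right) = \left(1 + b\right) \left(-4\right) = -4 - 4 b$)
$-1850 - M{\left(-66,-38 \right)} = -1850 - \left(-4 - -264\right) = -1850 - \left(-4 + 264\right) = -1850 - 260 = -2110$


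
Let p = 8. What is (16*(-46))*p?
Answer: -5888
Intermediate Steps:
(16*(-46))*p = (16*(-46))*8 = -736*8 = -5888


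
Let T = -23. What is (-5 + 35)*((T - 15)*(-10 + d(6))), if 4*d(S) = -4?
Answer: 12540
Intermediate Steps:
d(S) = -1 (d(S) = (¼)*(-4) = -1)
(-5 + 35)*((T - 15)*(-10 + d(6))) = (-5 + 35)*((-23 - 15)*(-10 - 1)) = 30*(-38*(-11)) = 30*418 = 12540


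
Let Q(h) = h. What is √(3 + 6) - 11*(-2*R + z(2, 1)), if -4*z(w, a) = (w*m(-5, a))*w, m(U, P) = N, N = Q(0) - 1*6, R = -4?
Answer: -151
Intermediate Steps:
N = -6 (N = 0 - 1*6 = 0 - 6 = -6)
m(U, P) = -6
z(w, a) = 3*w²/2 (z(w, a) = -w*(-6)*w/4 = -(-6*w)*w/4 = -(-3)*w²/2 = 3*w²/2)
√(3 + 6) - 11*(-2*R + z(2, 1)) = √(3 + 6) - 11*(-2*(-4) + (3/2)*2²) = √9 - 11*(8 + (3/2)*4) = 3 - 11*(8 + 6) = 3 - 11*14 = 3 - 154 = -151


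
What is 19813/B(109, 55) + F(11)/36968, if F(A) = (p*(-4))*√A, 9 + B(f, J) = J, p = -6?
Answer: 19813/46 + 3*√11/4621 ≈ 430.72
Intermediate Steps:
B(f, J) = -9 + J
F(A) = 24*√A (F(A) = (-6*(-4))*√A = 24*√A)
19813/B(109, 55) + F(11)/36968 = 19813/(-9 + 55) + (24*√11)/36968 = 19813/46 + (24*√11)*(1/36968) = 19813*(1/46) + 3*√11/4621 = 19813/46 + 3*√11/4621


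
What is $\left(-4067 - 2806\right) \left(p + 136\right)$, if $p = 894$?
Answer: $-7079190$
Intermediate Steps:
$\left(-4067 - 2806\right) \left(p + 136\right) = \left(-4067 - 2806\right) \left(894 + 136\right) = \left(-6873\right) 1030 = -7079190$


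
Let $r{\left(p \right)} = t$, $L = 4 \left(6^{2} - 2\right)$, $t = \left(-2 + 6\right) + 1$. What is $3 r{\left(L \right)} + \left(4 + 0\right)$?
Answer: $19$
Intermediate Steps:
$t = 5$ ($t = 4 + 1 = 5$)
$L = 136$ ($L = 4 \left(36 - 2\right) = 4 \cdot 34 = 136$)
$r{\left(p \right)} = 5$
$3 r{\left(L \right)} + \left(4 + 0\right) = 3 \cdot 5 + \left(4 + 0\right) = 15 + 4 = 19$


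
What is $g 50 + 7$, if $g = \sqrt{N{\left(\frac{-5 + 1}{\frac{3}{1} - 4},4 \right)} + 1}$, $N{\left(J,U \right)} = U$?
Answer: $7 + 50 \sqrt{5} \approx 118.8$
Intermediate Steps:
$g = \sqrt{5}$ ($g = \sqrt{4 + 1} = \sqrt{5} \approx 2.2361$)
$g 50 + 7 = \sqrt{5} \cdot 50 + 7 = 50 \sqrt{5} + 7 = 7 + 50 \sqrt{5}$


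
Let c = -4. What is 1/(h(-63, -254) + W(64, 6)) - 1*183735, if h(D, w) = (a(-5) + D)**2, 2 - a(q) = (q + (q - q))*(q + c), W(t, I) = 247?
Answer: -2109829004/11483 ≈ -1.8374e+5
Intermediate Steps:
a(q) = 2 - q*(-4 + q) (a(q) = 2 - (q + (q - q))*(q - 4) = 2 - (q + 0)*(-4 + q) = 2 - q*(-4 + q))
h(D, w) = (-43 + D)**2 (h(D, w) = ((2 - 1*(-5)**2 + 4*(-5)) + D)**2 = ((2 - 1*25 - 20) + D)**2 = ((2 - 25 - 20) + D)**2 = (-43 + D)**2)
1/(h(-63, -254) + W(64, 6)) - 1*183735 = 1/((-43 - 63)**2 + 247) - 1*183735 = 1/((-106)**2 + 247) - 183735 = 1/(11236 + 247) - 183735 = 1/11483 - 183735 = -2109829004/11483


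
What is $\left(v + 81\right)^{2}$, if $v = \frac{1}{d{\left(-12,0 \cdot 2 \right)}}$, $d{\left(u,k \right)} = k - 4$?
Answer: $\frac{104329}{16} \approx 6520.6$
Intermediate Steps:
$d{\left(u,k \right)} = -4 + k$
$v = - \frac{1}{4}$ ($v = \frac{1}{-4 + 0 \cdot 2} = \frac{1}{-4 + 0} = \frac{1}{-4} = - \frac{1}{4} \approx -0.25$)
$\left(v + 81\right)^{2} = \left(- \frac{1}{4} + 81\right)^{2} = \left(\frac{323}{4}\right)^{2} = \frac{104329}{16}$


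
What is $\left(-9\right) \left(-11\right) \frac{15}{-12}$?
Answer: $- \frac{495}{4} \approx -123.75$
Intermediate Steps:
$\left(-9\right) \left(-11\right) \frac{15}{-12} = 99 \cdot 15 \left(- \frac{1}{12}\right) = 99 \left(- \frac{5}{4}\right) = - \frac{495}{4}$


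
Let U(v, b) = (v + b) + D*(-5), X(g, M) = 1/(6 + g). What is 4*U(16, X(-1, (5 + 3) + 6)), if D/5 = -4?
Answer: 2324/5 ≈ 464.80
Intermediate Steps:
D = -20 (D = 5*(-4) = -20)
U(v, b) = 100 + b + v (U(v, b) = (v + b) - 20*(-5) = (b + v) + 100 = 100 + b + v)
4*U(16, X(-1, (5 + 3) + 6)) = 4*(100 + 1/(6 - 1) + 16) = 4*(100 + 1/5 + 16) = 4*(100 + ⅕ + 16) = 4*(581/5) = 2324/5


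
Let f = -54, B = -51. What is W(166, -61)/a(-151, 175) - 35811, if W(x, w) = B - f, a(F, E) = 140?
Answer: -5013537/140 ≈ -35811.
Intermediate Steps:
W(x, w) = 3 (W(x, w) = -51 - 1*(-54) = -51 + 54 = 3)
W(166, -61)/a(-151, 175) - 35811 = 3/140 - 35811 = -5013537/140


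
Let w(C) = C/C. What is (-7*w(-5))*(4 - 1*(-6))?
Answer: -70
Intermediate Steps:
w(C) = 1
(-7*w(-5))*(4 - 1*(-6)) = (-7*1)*(4 - 1*(-6)) = -7*(4 + 6) = -7*10 = -70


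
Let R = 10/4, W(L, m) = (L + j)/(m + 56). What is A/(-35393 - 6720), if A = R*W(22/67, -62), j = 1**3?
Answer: 445/33858852 ≈ 1.3143e-5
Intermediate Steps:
j = 1
W(L, m) = (1 + L)/(56 + m) (W(L, m) = (L + 1)/(m + 56) = (1 + L)/(56 + m))
R = 5/2 (R = 10*(1/4) = 5/2 ≈ 2.5000)
A = -445/804 (A = 5*((1 + 22/67)/(56 - 62))/2 = 5*((1 + 22*(1/67))/(-6))/2 = 5*(-(1 + 22/67)/6)/2 = 5*(-1/6*89/67)/2 = (5/2)*(-89/402) = -445/804 ≈ -0.55348)
A/(-35393 - 6720) = -445/(804*(-35393 - 6720)) = -445/804/(-42113) = -445/804*(-1/42113) = 445/33858852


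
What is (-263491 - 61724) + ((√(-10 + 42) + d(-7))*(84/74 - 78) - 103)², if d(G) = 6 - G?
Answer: 1476860506/1369 + 927894816*√2/1369 ≈ 2.0373e+6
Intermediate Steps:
(-263491 - 61724) + ((√(-10 + 42) + d(-7))*(84/74 - 78) - 103)² = (-263491 - 61724) + ((√(-10 + 42) + (6 - 1*(-7)))*(84/74 - 78) - 103)² = -325215 + ((√32 + (6 + 7))*(84*(1/74) - 78) - 103)² = -325215 + ((4*√2 + 13)*(42/37 - 78) - 103)² = -325215 + ((13 + 4*√2)*(-2844/37) - 103)² = -325215 + ((-36972/37 - 11376*√2/37) - 103)² = -325215 + (-40783/37 - 11376*√2/37)²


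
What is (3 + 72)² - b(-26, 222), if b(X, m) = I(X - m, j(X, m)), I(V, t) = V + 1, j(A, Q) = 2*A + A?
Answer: 5872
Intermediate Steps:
j(A, Q) = 3*A
I(V, t) = 1 + V
b(X, m) = 1 + X - m (b(X, m) = 1 + (X - m) = 1 + X - m)
(3 + 72)² - b(-26, 222) = (3 + 72)² - (1 - 26 - 1*222) = 75² - (1 - 26 - 222) = 5625 - 1*(-247) = 5625 + 247 = 5872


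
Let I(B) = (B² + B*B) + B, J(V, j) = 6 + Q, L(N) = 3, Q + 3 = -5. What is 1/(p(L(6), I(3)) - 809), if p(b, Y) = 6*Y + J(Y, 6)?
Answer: -1/685 ≈ -0.0014599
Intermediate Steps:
Q = -8 (Q = -3 - 5 = -8)
J(V, j) = -2 (J(V, j) = 6 - 8 = -2)
I(B) = B + 2*B² (I(B) = (B² + B²) + B = 2*B² + B = B + 2*B²)
p(b, Y) = -2 + 6*Y (p(b, Y) = 6*Y - 2 = -2 + 6*Y)
1/(p(L(6), I(3)) - 809) = 1/((-2 + 6*(3*(1 + 2*3))) - 809) = 1/((-2 + 6*(3*(1 + 6))) - 809) = 1/((-2 + 6*(3*7)) - 809) = 1/((-2 + 6*21) - 809) = 1/((-2 + 126) - 809) = 1/(124 - 809) = 1/(-685) = -1/685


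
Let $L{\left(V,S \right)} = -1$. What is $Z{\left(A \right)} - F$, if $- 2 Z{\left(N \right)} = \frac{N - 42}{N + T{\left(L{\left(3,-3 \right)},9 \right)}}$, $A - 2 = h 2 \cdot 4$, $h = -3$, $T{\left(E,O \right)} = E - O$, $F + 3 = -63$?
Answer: $65$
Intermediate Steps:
$F = -66$ ($F = -3 - 63 = -66$)
$A = -22$ ($A = 2 + \left(-3\right) 2 \cdot 4 = 2 - 24 = -22$)
$Z{\left(N \right)} = - \frac{-42 + N}{2 \left(-10 + N\right)}$ ($Z{\left(N \right)} = - \frac{\left(N - 42\right) \frac{1}{N - 10}}{2} = - \frac{\left(-42 + N\right) \frac{1}{N - 10}}{2} = - \frac{\left(-42 + N\right) \frac{1}{-10 + N}}{2} = - \frac{\frac{1}{-10 + N} \left(-42 + N\right)}{2} = - \frac{-42 + N}{2 \left(-10 + N\right)}$)
$Z{\left(A \right)} - F = \frac{42 - -22}{2 \left(-10 - 22\right)} - -66 = \frac{42 + 22}{2 \left(-32\right)} + 66 = \frac{1}{2} \left(- \frac{1}{32}\right) 64 + 66 = -1 + 66 = 65$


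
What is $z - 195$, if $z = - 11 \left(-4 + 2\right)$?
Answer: $-173$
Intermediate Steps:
$z = 22$ ($z = \left(-11\right) \left(-2\right) = 22$)
$z - 195 = 22 - 195 = -173$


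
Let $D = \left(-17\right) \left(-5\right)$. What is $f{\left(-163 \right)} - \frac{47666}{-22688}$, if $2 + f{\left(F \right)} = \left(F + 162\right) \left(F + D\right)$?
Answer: $\frac{885977}{11344} \approx 78.101$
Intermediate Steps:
$D = 85$
$f{\left(F \right)} = -2 + \left(85 + F\right) \left(162 + F\right)$ ($f{\left(F \right)} = -2 + \left(F + 162\right) \left(F + 85\right) = -2 + \left(162 + F\right) \left(85 + F\right) = -2 + \left(85 + F\right) \left(162 + F\right)$)
$f{\left(-163 \right)} - \frac{47666}{-22688} = \left(13768 + \left(-163\right)^{2} + 247 \left(-163\right)\right) - \frac{47666}{-22688} = \left(13768 + 26569 - 40261\right) - 47666 \left(- \frac{1}{22688}\right) = 76 - - \frac{23833}{11344} = 76 + \frac{23833}{11344} = \frac{885977}{11344}$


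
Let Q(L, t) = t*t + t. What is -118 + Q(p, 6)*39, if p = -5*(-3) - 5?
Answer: 1520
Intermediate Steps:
p = 10 (p = 15 - 5 = 10)
Q(L, t) = t + t² (Q(L, t) = t² + t = t + t²)
-118 + Q(p, 6)*39 = -118 + (6*(1 + 6))*39 = -118 + (6*7)*39 = -118 + 42*39 = -118 + 1638 = 1520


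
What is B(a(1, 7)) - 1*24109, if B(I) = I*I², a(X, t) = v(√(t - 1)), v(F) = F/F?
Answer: -24108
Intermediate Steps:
v(F) = 1
a(X, t) = 1
B(I) = I³
B(a(1, 7)) - 1*24109 = 1³ - 1*24109 = 1 - 24109 = -24108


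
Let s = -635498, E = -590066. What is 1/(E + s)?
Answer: -1/1225564 ≈ -8.1595e-7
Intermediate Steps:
1/(E + s) = 1/(-590066 - 635498) = 1/(-1225564) = -1/1225564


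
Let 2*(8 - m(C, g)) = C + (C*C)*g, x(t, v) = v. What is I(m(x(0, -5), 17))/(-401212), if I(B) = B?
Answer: 101/200606 ≈ 0.00050347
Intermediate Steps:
m(C, g) = 8 - C/2 - g*C²/2 (m(C, g) = 8 - (C + (C*C)*g)/2 = 8 - (C + C²*g)/2 = 8 - (C + g*C²)/2 = 8 + (-C/2 - g*C²/2) = 8 - C/2 - g*C²/2)
I(m(x(0, -5), 17))/(-401212) = (8 - ½*(-5) - ½*17*(-5)²)/(-401212) = (8 + 5/2 - ½*17*25)*(-1/401212) = (8 + 5/2 - 425/2)*(-1/401212) = -202*(-1/401212) = 101/200606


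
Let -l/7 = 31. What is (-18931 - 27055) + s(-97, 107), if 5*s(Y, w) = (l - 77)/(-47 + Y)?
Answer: -5518271/120 ≈ -45986.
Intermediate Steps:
l = -217 (l = -7*31 = -217)
s(Y, w) = -294/(5*(-47 + Y)) (s(Y, w) = ((-217 - 77)/(-47 + Y))/5 = (-294/(-47 + Y))/5 = -294/(5*(-47 + Y)))
(-18931 - 27055) + s(-97, 107) = (-18931 - 27055) - 294/(-235 + 5*(-97)) = -45986 - 294/(-235 - 485) = -45986 - 294/(-720) = -45986 - 294*(-1/720) = -45986 + 49/120 = -5518271/120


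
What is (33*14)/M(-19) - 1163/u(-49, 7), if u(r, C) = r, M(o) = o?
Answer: -541/931 ≈ -0.58110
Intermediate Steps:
(33*14)/M(-19) - 1163/u(-49, 7) = (33*14)/(-19) - 1163/(-49) = 462*(-1/19) - 1163*(-1/49) = -462/19 + 1163/49 = -541/931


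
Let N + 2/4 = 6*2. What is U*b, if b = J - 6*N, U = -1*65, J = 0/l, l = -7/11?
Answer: 4485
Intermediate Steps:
l = -7/11 (l = -7*1/11 = -7/11 ≈ -0.63636)
J = 0 (J = 0/(-7/11) = 0*(-11/7) = 0)
N = 23/2 (N = -½ + 6*2 = -½ + 12 = 23/2 ≈ 11.500)
U = -65
b = -69 (b = 0 - 6*23/2 = 0 - 69 = -69)
U*b = -65*(-69) = 4485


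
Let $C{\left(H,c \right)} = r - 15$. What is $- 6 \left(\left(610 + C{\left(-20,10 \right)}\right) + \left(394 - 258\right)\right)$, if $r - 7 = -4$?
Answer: $-4404$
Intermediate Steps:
$r = 3$ ($r = 7 - 4 = 3$)
$C{\left(H,c \right)} = -12$ ($C{\left(H,c \right)} = 3 - 15 = -12$)
$- 6 \left(\left(610 + C{\left(-20,10 \right)}\right) + \left(394 - 258\right)\right) = - 6 \left(\left(610 - 12\right) + \left(394 - 258\right)\right) = - 6 \left(598 + \left(394 - 258\right)\right) = - 6 \left(598 + 136\right) = \left(-6\right) 734 = -4404$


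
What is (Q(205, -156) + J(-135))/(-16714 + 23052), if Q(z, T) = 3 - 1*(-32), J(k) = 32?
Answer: 67/6338 ≈ 0.010571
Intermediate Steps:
Q(z, T) = 35 (Q(z, T) = 3 + 32 = 35)
(Q(205, -156) + J(-135))/(-16714 + 23052) = (35 + 32)/(-16714 + 23052) = 67/6338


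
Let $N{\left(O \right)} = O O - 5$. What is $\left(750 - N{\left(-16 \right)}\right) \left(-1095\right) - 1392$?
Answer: $-547797$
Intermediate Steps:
$N{\left(O \right)} = -5 + O^{2}$ ($N{\left(O \right)} = O^{2} - 5 = -5 + O^{2}$)
$\left(750 - N{\left(-16 \right)}\right) \left(-1095\right) - 1392 = \left(750 - \left(-5 + \left(-16\right)^{2}\right)\right) \left(-1095\right) - 1392 = \left(750 - \left(-5 + 256\right)\right) \left(-1095\right) - 1392 = \left(750 - 251\right) \left(-1095\right) - 1392 = 499 \left(-1095\right) - 1392 = -546405 - 1392 = -547797$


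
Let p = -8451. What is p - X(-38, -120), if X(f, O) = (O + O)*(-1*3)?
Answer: -9171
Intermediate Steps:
X(f, O) = -6*O (X(f, O) = (2*O)*(-3) = -6*O)
p - X(-38, -120) = -8451 - (-6)*(-120) = -8451 - 1*720 = -8451 - 720 = -9171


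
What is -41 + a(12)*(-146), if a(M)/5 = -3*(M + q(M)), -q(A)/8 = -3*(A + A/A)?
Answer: 709519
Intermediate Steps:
q(A) = 24 + 24*A (q(A) = -(-24)*(A + A/A) = -(-24)*(A + 1) = -(-24)*(1 + A) = -8*(-3 - 3*A) = 24 + 24*A)
a(M) = -360 - 375*M (a(M) = 5*(-3*(M + (24 + 24*M))) = 5*(-3*(24 + 25*M)) = 5*(-72 - 75*M) = -360 - 375*M)
-41 + a(12)*(-146) = -41 + (-360 - 375*12)*(-146) = -41 + (-360 - 4500)*(-146) = -41 - 4860*(-146) = -41 + 709560 = 709519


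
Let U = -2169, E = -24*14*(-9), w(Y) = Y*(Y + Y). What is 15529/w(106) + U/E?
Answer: -467/17808 ≈ -0.026224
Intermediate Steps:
w(Y) = 2*Y² (w(Y) = Y*(2*Y) = 2*Y²)
E = 3024 (E = -336*(-9) = 3024)
15529/w(106) + U/E = 15529/((2*106²)) - 2169/3024 = 15529/((2*11236)) - 2169*1/3024 = 15529/22472 - 241/336 = 15529*(1/22472) - 241/336 = 293/424 - 241/336 = -467/17808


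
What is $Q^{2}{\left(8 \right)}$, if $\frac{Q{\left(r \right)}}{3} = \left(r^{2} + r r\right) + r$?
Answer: $166464$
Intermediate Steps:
$Q{\left(r \right)} = 3 r + 6 r^{2}$ ($Q{\left(r \right)} = 3 \left(\left(r^{2} + r r\right) + r\right) = 3 \left(\left(r^{2} + r^{2}\right) + r\right) = 3 \left(2 r^{2} + r\right) = 3 \left(r + 2 r^{2}\right) = 3 r + 6 r^{2}$)
$Q^{2}{\left(8 \right)} = \left(3 \cdot 8 \left(1 + 2 \cdot 8\right)\right)^{2} = \left(3 \cdot 8 \left(1 + 16\right)\right)^{2} = \left(3 \cdot 8 \cdot 17\right)^{2} = 408^{2} = 166464$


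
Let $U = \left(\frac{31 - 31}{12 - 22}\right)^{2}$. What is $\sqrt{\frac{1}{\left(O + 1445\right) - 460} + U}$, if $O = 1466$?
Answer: $\frac{\sqrt{2451}}{2451} \approx 0.020199$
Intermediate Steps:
$U = 0$ ($U = \left(\frac{0}{12 - 22}\right)^{2} = \left(\frac{0}{-10}\right)^{2} = \left(0 \left(- \frac{1}{10}\right)\right)^{2} = 0^{2} = 0$)
$\sqrt{\frac{1}{\left(O + 1445\right) - 460} + U} = \sqrt{\frac{1}{\left(1466 + 1445\right) - 460} + 0} = \sqrt{\frac{1}{2911 - 460} + 0} = \sqrt{\frac{1}{2451} + 0} = \sqrt{\frac{1}{2451}} = \frac{\sqrt{2451}}{2451}$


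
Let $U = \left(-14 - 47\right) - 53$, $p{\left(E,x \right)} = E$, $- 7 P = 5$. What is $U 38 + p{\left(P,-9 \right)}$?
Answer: $- \frac{30329}{7} \approx -4332.7$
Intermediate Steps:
$P = - \frac{5}{7}$ ($P = \left(- \frac{1}{7}\right) 5 = - \frac{5}{7} \approx -0.71429$)
$U = -114$ ($U = -61 - 53 = -114$)
$U 38 + p{\left(P,-9 \right)} = \left(-114\right) 38 - \frac{5}{7} = -4332 - \frac{5}{7} = - \frac{30329}{7}$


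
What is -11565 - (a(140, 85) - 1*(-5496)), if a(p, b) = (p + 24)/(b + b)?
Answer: -1450267/85 ≈ -17062.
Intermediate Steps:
a(p, b) = (24 + p)/(2*b) (a(p, b) = (24 + p)/((2*b)) = (24 + p)*(1/(2*b)) = (24 + p)/(2*b))
-11565 - (a(140, 85) - 1*(-5496)) = -11565 - ((½)*(24 + 140)/85 - 1*(-5496)) = -11565 - ((½)*(1/85)*164 + 5496) = -11565 - (82/85 + 5496) = -11565 - 1*467242/85 = -11565 - 467242/85 = -1450267/85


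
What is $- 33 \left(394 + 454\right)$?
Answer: $-27984$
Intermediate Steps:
$- 33 \left(394 + 454\right) = \left(-33\right) 848 = -27984$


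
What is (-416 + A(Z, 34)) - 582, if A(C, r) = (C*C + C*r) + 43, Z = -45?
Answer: -460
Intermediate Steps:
A(C, r) = 43 + C**2 + C*r (A(C, r) = (C**2 + C*r) + 43 = 43 + C**2 + C*r)
(-416 + A(Z, 34)) - 582 = (-416 + (43 + (-45)**2 - 45*34)) - 582 = (-416 + (43 + 2025 - 1530)) - 582 = (-416 + 538) - 582 = 122 - 582 = -460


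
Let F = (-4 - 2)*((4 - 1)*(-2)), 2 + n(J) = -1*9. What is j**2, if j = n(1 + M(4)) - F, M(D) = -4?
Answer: 2209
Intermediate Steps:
n(J) = -11 (n(J) = -2 - 1*9 = -2 - 9 = -11)
F = 36 (F = -18*(-2) = -6*(-6) = 36)
j = -47 (j = -11 - 1*36 = -11 - 36 = -47)
j**2 = (-47)**2 = 2209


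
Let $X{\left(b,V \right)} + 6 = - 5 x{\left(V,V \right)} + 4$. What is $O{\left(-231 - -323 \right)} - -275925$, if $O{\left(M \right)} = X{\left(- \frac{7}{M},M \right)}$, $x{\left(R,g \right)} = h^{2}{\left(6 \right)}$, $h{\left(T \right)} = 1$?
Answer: $275918$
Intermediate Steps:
$x{\left(R,g \right)} = 1$ ($x{\left(R,g \right)} = 1^{2} = 1$)
$X{\left(b,V \right)} = -7$ ($X{\left(b,V \right)} = -6 + \left(\left(-5\right) 1 + 4\right) = -6 + \left(-5 + 4\right) = -6 - 1 = -7$)
$O{\left(M \right)} = -7$
$O{\left(-231 - -323 \right)} - -275925 = -7 - -275925 = -7 + 275925 = 275918$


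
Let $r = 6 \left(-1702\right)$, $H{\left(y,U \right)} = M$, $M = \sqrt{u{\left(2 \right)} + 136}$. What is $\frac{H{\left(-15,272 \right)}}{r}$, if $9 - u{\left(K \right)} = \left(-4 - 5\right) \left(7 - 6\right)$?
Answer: $- \frac{\sqrt{154}}{10212} \approx -0.0012152$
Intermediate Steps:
$u{\left(K \right)} = 18$ ($u{\left(K \right)} = 9 - \left(-4 - 5\right) \left(7 - 6\right) = 9 - \left(-9\right) 1 = 9 - -9 = 9 + 9 = 18$)
$M = \sqrt{154}$ ($M = \sqrt{18 + 136} = \sqrt{154} \approx 12.41$)
$H{\left(y,U \right)} = \sqrt{154}$
$r = -10212$
$\frac{H{\left(-15,272 \right)}}{r} = \frac{\sqrt{154}}{-10212} = \sqrt{154} \left(- \frac{1}{10212}\right) = - \frac{\sqrt{154}}{10212}$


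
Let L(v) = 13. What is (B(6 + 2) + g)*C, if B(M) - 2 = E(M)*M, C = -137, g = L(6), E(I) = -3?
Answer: 1233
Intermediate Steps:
g = 13
B(M) = 2 - 3*M
(B(6 + 2) + g)*C = ((2 - 3*(6 + 2)) + 13)*(-137) = ((2 - 3*8) + 13)*(-137) = ((2 - 24) + 13)*(-137) = (-22 + 13)*(-137) = -9*(-137) = 1233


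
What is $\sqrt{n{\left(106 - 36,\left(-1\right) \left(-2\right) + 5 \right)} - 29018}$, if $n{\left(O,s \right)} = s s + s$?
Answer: $3 i \sqrt{3218} \approx 170.18 i$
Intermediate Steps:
$n{\left(O,s \right)} = s + s^{2}$ ($n{\left(O,s \right)} = s^{2} + s = s + s^{2}$)
$\sqrt{n{\left(106 - 36,\left(-1\right) \left(-2\right) + 5 \right)} - 29018} = \sqrt{\left(\left(-1\right) \left(-2\right) + 5\right) \left(1 + \left(\left(-1\right) \left(-2\right) + 5\right)\right) - 29018} = \sqrt{\left(2 + 5\right) \left(1 + \left(2 + 5\right)\right) - 29018} = \sqrt{7 \left(1 + 7\right) - 29018} = \sqrt{7 \cdot 8 - 29018} = \sqrt{56 - 29018} = \sqrt{-28962} = 3 i \sqrt{3218}$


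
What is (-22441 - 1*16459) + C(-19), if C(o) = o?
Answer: -38919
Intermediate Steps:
(-22441 - 1*16459) + C(-19) = (-22441 - 1*16459) - 19 = (-22441 - 16459) - 19 = -38900 - 19 = -38919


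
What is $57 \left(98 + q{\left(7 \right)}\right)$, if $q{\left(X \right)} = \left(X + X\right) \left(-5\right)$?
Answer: $1596$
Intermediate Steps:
$q{\left(X \right)} = - 10 X$ ($q{\left(X \right)} = 2 X \left(-5\right) = - 10 X$)
$57 \left(98 + q{\left(7 \right)}\right) = 57 \left(98 - 70\right) = 57 \cdot 28 = 1596$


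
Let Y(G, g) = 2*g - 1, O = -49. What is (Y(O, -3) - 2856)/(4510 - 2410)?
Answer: -409/300 ≈ -1.3633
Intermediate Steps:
Y(G, g) = -1 + 2*g
(Y(O, -3) - 2856)/(4510 - 2410) = ((-1 + 2*(-3)) - 2856)/(4510 - 2410) = ((-1 - 6) - 2856)/2100 = (-7 - 2856)*(1/2100) = -2863*1/2100 = -409/300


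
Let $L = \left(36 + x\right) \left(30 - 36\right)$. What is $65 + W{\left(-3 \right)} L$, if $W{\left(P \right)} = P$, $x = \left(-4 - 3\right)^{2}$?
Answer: $1595$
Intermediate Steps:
$x = 49$ ($x = \left(-7\right)^{2} = 49$)
$L = -510$ ($L = \left(36 + 49\right) \left(30 - 36\right) = 85 \left(-6\right) = -510$)
$65 + W{\left(-3 \right)} L = 65 - -1530 = 65 + 1530 = 1595$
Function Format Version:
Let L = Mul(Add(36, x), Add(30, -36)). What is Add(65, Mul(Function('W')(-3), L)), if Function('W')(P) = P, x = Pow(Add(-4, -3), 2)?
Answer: 1595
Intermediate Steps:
x = 49 (x = Pow(-7, 2) = 49)
L = -510 (L = Mul(Add(36, 49), Add(30, -36)) = Mul(85, -6) = -510)
Add(65, Mul(Function('W')(-3), L)) = Add(65, Mul(-3, -510)) = Add(65, 1530) = 1595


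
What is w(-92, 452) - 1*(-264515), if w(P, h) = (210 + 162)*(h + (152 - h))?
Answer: 321059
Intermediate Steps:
w(P, h) = 56544 (w(P, h) = 372*152 = 56544)
w(-92, 452) - 1*(-264515) = 56544 - 1*(-264515) = 56544 + 264515 = 321059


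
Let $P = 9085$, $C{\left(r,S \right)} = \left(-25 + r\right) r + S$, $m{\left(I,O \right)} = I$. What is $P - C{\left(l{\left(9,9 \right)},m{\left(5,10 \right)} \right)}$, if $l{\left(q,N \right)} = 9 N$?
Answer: $4544$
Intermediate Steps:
$C{\left(r,S \right)} = S + r \left(-25 + r\right)$ ($C{\left(r,S \right)} = r \left(-25 + r\right) + S = S + r \left(-25 + r\right)$)
$P - C{\left(l{\left(9,9 \right)},m{\left(5,10 \right)} \right)} = 9085 - \left(5 + \left(9 \cdot 9\right)^{2} - 25 \cdot 9 \cdot 9\right) = 9085 - \left(5 + 81^{2} - 2025\right) = 9085 - \left(5 + 6561 - 2025\right) = 9085 - 4541 = 4544$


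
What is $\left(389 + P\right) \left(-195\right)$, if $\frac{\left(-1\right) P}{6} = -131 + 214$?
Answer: $21255$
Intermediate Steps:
$P = -498$ ($P = - 6 \left(-131 + 214\right) = \left(-6\right) 83 = -498$)
$\left(389 + P\right) \left(-195\right) = \left(389 - 498\right) \left(-195\right) = \left(-109\right) \left(-195\right) = 21255$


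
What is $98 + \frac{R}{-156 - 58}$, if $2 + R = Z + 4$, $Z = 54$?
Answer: $\frac{10458}{107} \approx 97.738$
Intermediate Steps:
$R = 56$ ($R = -2 + \left(54 + 4\right) = -2 + 58 = 56$)
$98 + \frac{R}{-156 - 58} = 98 + \frac{1}{-156 - 58} \cdot 56 = 98 + \frac{1}{-214} \cdot 56 = 98 - \frac{28}{107} = \frac{10458}{107}$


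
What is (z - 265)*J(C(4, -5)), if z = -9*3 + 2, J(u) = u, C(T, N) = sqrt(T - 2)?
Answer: -290*sqrt(2) ≈ -410.12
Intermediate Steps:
C(T, N) = sqrt(-2 + T)
z = -25 (z = -27 + 2 = -25)
(z - 265)*J(C(4, -5)) = (-25 - 265)*sqrt(-2 + 4) = -290*sqrt(2)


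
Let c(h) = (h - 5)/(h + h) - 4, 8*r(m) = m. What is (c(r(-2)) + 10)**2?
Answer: 1089/4 ≈ 272.25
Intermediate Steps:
r(m) = m/8
c(h) = -4 + (-5 + h)/(2*h) (c(h) = (-5 + h)/((2*h)) - 4 = (-5 + h)*(1/(2*h)) - 4 = (-5 + h)/(2*h) - 4 = -4 + (-5 + h)/(2*h))
(c(r(-2)) + 10)**2 = ((-5 - 7*(-2)/8)/(2*(((1/8)*(-2)))) + 10)**2 = ((-5 - 7*(-1/4))/(2*(-1/4)) + 10)**2 = ((1/2)*(-4)*(-5 + 7/4) + 10)**2 = ((1/2)*(-4)*(-13/4) + 10)**2 = (13/2 + 10)**2 = (33/2)**2 = 1089/4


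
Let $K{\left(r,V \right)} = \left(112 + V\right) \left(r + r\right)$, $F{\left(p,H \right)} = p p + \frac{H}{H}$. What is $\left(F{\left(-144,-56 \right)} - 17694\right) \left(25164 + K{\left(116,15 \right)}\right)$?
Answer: $166233004$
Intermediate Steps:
$F{\left(p,H \right)} = 1 + p^{2}$ ($F{\left(p,H \right)} = p^{2} + 1 = 1 + p^{2}$)
$K{\left(r,V \right)} = 2 r \left(112 + V\right)$ ($K{\left(r,V \right)} = \left(112 + V\right) 2 r = 2 r \left(112 + V\right)$)
$\left(F{\left(-144,-56 \right)} - 17694\right) \left(25164 + K{\left(116,15 \right)}\right) = \left(\left(1 + \left(-144\right)^{2}\right) - 17694\right) \left(25164 + 2 \cdot 116 \left(112 + 15\right)\right) = \left(\left(1 + 20736\right) - 17694\right) \left(25164 + 2 \cdot 116 \cdot 127\right) = \left(20737 - 17694\right) \left(25164 + 29464\right) = 3043 \cdot 54628 = 166233004$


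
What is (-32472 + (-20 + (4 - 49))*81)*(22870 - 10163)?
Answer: -479524059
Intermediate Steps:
(-32472 + (-20 + (4 - 49))*81)*(22870 - 10163) = (-32472 + (-20 - 45)*81)*12707 = (-32472 - 65*81)*12707 = (-32472 - 5265)*12707 = -37737*12707 = -479524059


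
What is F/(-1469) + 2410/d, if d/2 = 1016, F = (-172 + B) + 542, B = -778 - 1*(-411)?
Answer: 1767097/1492504 ≈ 1.1840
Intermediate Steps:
B = -367 (B = -778 + 411 = -367)
F = 3 (F = (-172 - 367) + 542 = -539 + 542 = 3)
d = 2032 (d = 2*1016 = 2032)
F/(-1469) + 2410/d = 3/(-1469) + 2410/2032 = 3*(-1/1469) + 2410*(1/2032) = -3/1469 + 1205/1016 = 1767097/1492504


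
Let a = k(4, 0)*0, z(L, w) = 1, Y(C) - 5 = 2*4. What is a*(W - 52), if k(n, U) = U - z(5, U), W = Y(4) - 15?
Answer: 0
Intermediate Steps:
Y(C) = 13 (Y(C) = 5 + 2*4 = 5 + 8 = 13)
W = -2 (W = 13 - 15 = -2)
k(n, U) = -1 + U (k(n, U) = U - 1*1 = U - 1 = -1 + U)
a = 0 (a = (-1 + 0)*0 = -1*0 = 0)
a*(W - 52) = 0*(-2 - 52) = 0*(-54) = 0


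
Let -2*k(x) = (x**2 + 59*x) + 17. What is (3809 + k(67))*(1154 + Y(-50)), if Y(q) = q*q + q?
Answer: -1515482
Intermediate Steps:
Y(q) = q + q**2 (Y(q) = q**2 + q = q + q**2)
k(x) = -17/2 - 59*x/2 - x**2/2 (k(x) = -((x**2 + 59*x) + 17)/2 = -(17 + x**2 + 59*x)/2 = -17/2 - 59*x/2 - x**2/2)
(3809 + k(67))*(1154 + Y(-50)) = (3809 + (-17/2 - 59/2*67 - 1/2*67**2))*(1154 - 50*(1 - 50)) = (3809 + (-17/2 - 3953/2 - 1/2*4489))*(1154 - 50*(-49)) = (3809 + (-17/2 - 3953/2 - 4489/2))*(1154 + 2450) = (3809 - 8459/2)*3604 = -841/2*3604 = -1515482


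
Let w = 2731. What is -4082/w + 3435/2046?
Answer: 343071/1862542 ≈ 0.18420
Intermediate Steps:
-4082/w + 3435/2046 = -4082/2731 + 3435/2046 = -4082*1/2731 + 3435*(1/2046) = -4082/2731 + 1145/682 = 343071/1862542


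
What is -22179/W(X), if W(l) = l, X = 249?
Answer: -7393/83 ≈ -89.072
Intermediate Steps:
-22179/W(X) = -22179/249 = -22179*1/249 = -7393/83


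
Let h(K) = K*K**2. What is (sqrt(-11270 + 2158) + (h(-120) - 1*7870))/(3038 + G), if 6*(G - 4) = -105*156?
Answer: -867935/156 + I*sqrt(2278)/156 ≈ -5563.7 + 0.30595*I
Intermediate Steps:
h(K) = K**3
G = -2726 (G = 4 + (-105*156)/6 = 4 + (1/6)*(-16380) = 4 - 2730 = -2726)
(sqrt(-11270 + 2158) + (h(-120) - 1*7870))/(3038 + G) = (sqrt(-11270 + 2158) + ((-120)**3 - 1*7870))/(3038 - 2726) = (sqrt(-9112) + (-1728000 - 7870))/312 = (2*I*sqrt(2278) - 1735870)*(1/312) = (-1735870 + 2*I*sqrt(2278))*(1/312) = -867935/156 + I*sqrt(2278)/156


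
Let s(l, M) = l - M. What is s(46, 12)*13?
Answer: 442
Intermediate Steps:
s(46, 12)*13 = (46 - 1*12)*13 = (46 - 12)*13 = 34*13 = 442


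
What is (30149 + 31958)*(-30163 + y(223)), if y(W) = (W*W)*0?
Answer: -1873333441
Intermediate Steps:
y(W) = 0 (y(W) = W**2*0 = 0)
(30149 + 31958)*(-30163 + y(223)) = (30149 + 31958)*(-30163 + 0) = 62107*(-30163) = -1873333441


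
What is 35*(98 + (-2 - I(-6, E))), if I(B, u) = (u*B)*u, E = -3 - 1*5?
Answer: 16800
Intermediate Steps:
E = -8 (E = -3 - 5 = -8)
I(B, u) = B*u**2 (I(B, u) = (B*u)*u = B*u**2)
35*(98 + (-2 - I(-6, E))) = 35*(98 + (-2 - (-6)*(-8)**2)) = 35*(98 + (-2 - (-6)*64)) = 35*(98 + (-2 - 1*(-384))) = 35*(98 + (-2 + 384)) = 35*(98 + 382) = 35*480 = 16800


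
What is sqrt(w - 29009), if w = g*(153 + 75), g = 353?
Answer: 5*sqrt(2059) ≈ 226.88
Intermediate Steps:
w = 80484 (w = 353*(153 + 75) = 353*228 = 80484)
sqrt(w - 29009) = sqrt(80484 - 29009) = sqrt(51475) = 5*sqrt(2059)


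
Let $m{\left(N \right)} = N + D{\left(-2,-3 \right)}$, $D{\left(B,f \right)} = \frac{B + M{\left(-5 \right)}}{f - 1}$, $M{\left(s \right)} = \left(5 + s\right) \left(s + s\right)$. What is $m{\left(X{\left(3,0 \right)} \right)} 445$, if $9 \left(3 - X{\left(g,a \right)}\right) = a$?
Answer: $\frac{3115}{2} \approx 1557.5$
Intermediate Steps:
$M{\left(s \right)} = 2 s \left(5 + s\right)$ ($M{\left(s \right)} = \left(5 + s\right) 2 s = 2 s \left(5 + s\right)$)
$X{\left(g,a \right)} = 3 - \frac{a}{9}$
$D{\left(B,f \right)} = \frac{B}{-1 + f}$ ($D{\left(B,f \right)} = \frac{B + 2 \left(-5\right) \left(5 - 5\right)}{f - 1} = \frac{B + 2 \left(-5\right) 0}{-1 + f} = \frac{B + 0}{-1 + f} = \frac{B}{-1 + f}$)
$m{\left(N \right)} = \frac{1}{2} + N$ ($m{\left(N \right)} = N - \frac{2}{-1 - 3} = N - \frac{2}{-4} = N - - \frac{1}{2} = N + \frac{1}{2} = \frac{1}{2} + N$)
$m{\left(X{\left(3,0 \right)} \right)} 445 = \left(\frac{1}{2} + \left(3 - 0\right)\right) 445 = \left(\frac{1}{2} + \left(3 + 0\right)\right) 445 = \left(\frac{1}{2} + 3\right) 445 = \frac{7}{2} \cdot 445 = \frac{3115}{2}$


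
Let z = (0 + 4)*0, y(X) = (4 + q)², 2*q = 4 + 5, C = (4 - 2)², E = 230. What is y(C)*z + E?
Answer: 230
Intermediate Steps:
C = 4 (C = 2² = 4)
q = 9/2 (q = (4 + 5)/2 = (½)*9 = 9/2 ≈ 4.5000)
y(X) = 289/4 (y(X) = (4 + 9/2)² = (17/2)² = 289/4)
z = 0 (z = 4*0 = 0)
y(C)*z + E = (289/4)*0 + 230 = 0 + 230 = 230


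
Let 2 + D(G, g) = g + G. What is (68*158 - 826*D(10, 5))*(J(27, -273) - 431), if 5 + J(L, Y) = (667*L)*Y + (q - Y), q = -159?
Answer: -29500674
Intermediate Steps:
D(G, g) = -2 + G + g (D(G, g) = -2 + (g + G) = -2 + (G + g) = -2 + G + g)
J(L, Y) = -164 - Y + 667*L*Y (J(L, Y) = -5 + ((667*L)*Y + (-159 - Y)) = -5 + (667*L*Y + (-159 - Y)) = -5 + (-159 - Y + 667*L*Y) = -164 - Y + 667*L*Y)
(68*158 - 826*D(10, 5))*(J(27, -273) - 431) = (68*158 - 826*(-2 + 10 + 5))*((-164 - 1*(-273) + 667*27*(-273)) - 431) = (10744 - 826*13)*((-164 + 273 - 4916457) - 431) = (10744 - 10738)*(-4916348 - 431) = 6*(-4916779) = -29500674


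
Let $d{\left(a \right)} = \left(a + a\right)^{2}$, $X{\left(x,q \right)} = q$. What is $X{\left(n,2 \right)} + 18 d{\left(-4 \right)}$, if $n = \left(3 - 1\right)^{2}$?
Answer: $1154$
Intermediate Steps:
$n = 4$ ($n = 2^{2} = 4$)
$d{\left(a \right)} = 4 a^{2}$ ($d{\left(a \right)} = \left(2 a\right)^{2} = 4 a^{2}$)
$X{\left(n,2 \right)} + 18 d{\left(-4 \right)} = 2 + 18 \cdot 4 \left(-4\right)^{2} = 2 + 18 \cdot 4 \cdot 16 = 2 + 18 \cdot 64 = 2 + 1152 = 1154$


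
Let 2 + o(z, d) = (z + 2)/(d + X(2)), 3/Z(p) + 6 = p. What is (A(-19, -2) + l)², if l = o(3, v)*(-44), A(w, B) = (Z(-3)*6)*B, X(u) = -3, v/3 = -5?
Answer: 879844/81 ≈ 10862.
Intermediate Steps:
v = -15 (v = 3*(-5) = -15)
Z(p) = 3/(-6 + p)
o(z, d) = -2 + (2 + z)/(-3 + d) (o(z, d) = -2 + (z + 2)/(d - 3) = -2 + (2 + z)/(-3 + d))
A(w, B) = -2*B (A(w, B) = ((3/(-6 - 3))*6)*B = ((3/(-9))*6)*B = ((3*(-⅑))*6)*B = (-⅓*6)*B = -2*B)
l = 902/9 (l = ((8 + 3 - 2*(-15))/(-3 - 15))*(-44) = ((8 + 3 + 30)/(-18))*(-44) = -1/18*41*(-44) = -41/18*(-44) = 902/9 ≈ 100.22)
(A(-19, -2) + l)² = (-2*(-2) + 902/9)² = (4 + 902/9)² = (938/9)² = 879844/81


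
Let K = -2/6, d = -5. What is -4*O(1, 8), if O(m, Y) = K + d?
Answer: 64/3 ≈ 21.333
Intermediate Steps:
K = -1/3 (K = -2*1/6 = -1/3 ≈ -0.33333)
O(m, Y) = -16/3 (O(m, Y) = -1/3 - 5 = -16/3)
-4*O(1, 8) = -4*(-16/3) = 64/3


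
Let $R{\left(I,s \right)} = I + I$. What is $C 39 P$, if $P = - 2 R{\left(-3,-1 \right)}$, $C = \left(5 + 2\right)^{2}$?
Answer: $22932$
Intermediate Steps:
$C = 49$ ($C = 7^{2} = 49$)
$R{\left(I,s \right)} = 2 I$
$P = 12$ ($P = - 2 \cdot 2 \left(-3\right) = \left(-2\right) \left(-6\right) = 12$)
$C 39 P = 49 \cdot 39 \cdot 12 = 1911 \cdot 12 = 22932$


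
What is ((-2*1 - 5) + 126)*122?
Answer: 14518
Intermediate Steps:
((-2*1 - 5) + 126)*122 = ((-2 - 5) + 126)*122 = (-7 + 126)*122 = 119*122 = 14518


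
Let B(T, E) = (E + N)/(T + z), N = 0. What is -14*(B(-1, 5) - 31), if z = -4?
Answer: 448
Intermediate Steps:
B(T, E) = E/(-4 + T) (B(T, E) = (E + 0)/(T - 4) = E/(-4 + T))
-14*(B(-1, 5) - 31) = -14*(5/(-4 - 1) - 31) = -14*(5/(-5) - 31) = -14*(5*(-⅕) - 31) = -14*(-1 - 31) = -14*(-32) = 448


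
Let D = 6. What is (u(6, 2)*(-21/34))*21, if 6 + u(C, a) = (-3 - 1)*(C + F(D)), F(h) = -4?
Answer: 3087/17 ≈ 181.59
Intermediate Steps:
u(C, a) = 10 - 4*C (u(C, a) = -6 + (-3 - 1)*(C - 4) = -6 - 4*(-4 + C) = -6 + (16 - 4*C) = 10 - 4*C)
(u(6, 2)*(-21/34))*21 = ((10 - 4*6)*(-21/34))*21 = ((10 - 24)*(-21*1/34))*21 = -14*(-21/34)*21 = (147/17)*21 = 3087/17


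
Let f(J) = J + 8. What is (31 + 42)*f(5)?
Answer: 949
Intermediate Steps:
f(J) = 8 + J
(31 + 42)*f(5) = (31 + 42)*(8 + 5) = 73*13 = 949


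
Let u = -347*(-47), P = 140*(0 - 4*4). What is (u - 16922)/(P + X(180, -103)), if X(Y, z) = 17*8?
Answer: 613/2104 ≈ 0.29135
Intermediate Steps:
P = -2240 (P = 140*(0 - 16) = 140*(-16) = -2240)
X(Y, z) = 136
u = 16309
(u - 16922)/(P + X(180, -103)) = (16309 - 16922)/(-2240 + 136) = -613/(-2104) = -613*(-1/2104) = 613/2104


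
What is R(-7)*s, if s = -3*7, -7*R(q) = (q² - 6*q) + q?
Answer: 252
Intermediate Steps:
R(q) = -q²/7 + 5*q/7 (R(q) = -((q² - 6*q) + q)/7 = -(q² - 5*q)/7 = -q²/7 + 5*q/7)
s = -21
R(-7)*s = ((⅐)*(-7)*(5 - 1*(-7)))*(-21) = ((⅐)*(-7)*(5 + 7))*(-21) = ((⅐)*(-7)*12)*(-21) = -12*(-21) = 252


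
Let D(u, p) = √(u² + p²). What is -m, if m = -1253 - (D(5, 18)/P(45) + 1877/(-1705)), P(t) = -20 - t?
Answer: 2134488/1705 - √349/65 ≈ 1251.6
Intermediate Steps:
D(u, p) = √(p² + u²)
m = -2134488/1705 + √349/65 (m = -1253 - (√(18² + 5²)/(-20 - 1*45) + 1877/(-1705)) = -1253 - (√(324 + 25)/(-20 - 45) + 1877*(-1/1705)) = -1253 - (√349/(-65) - 1877/1705) = -1253 - (√349*(-1/65) - 1877/1705) = -1253 - (-√349/65 - 1877/1705) = -1253 - (-1877/1705 - √349/65) = -1253 + (1877/1705 + √349/65) = -2134488/1705 + √349/65 ≈ -1251.6)
-m = -(-2134488/1705 + √349/65) = 2134488/1705 - √349/65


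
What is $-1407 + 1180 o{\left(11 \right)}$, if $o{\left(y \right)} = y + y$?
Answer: $24553$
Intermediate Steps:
$o{\left(y \right)} = 2 y$
$-1407 + 1180 o{\left(11 \right)} = -1407 + 1180 \cdot 2 \cdot 11 = -1407 + 1180 \cdot 22 = -1407 + 25960 = 24553$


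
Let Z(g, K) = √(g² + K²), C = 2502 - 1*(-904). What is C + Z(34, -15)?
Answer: 3406 + √1381 ≈ 3443.2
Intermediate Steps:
C = 3406 (C = 2502 + 904 = 3406)
Z(g, K) = √(K² + g²)
C + Z(34, -15) = 3406 + √((-15)² + 34²) = 3406 + √(225 + 1156) = 3406 + √1381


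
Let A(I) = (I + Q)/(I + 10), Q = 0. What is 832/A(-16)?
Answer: 312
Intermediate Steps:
A(I) = I/(10 + I) (A(I) = (I + 0)/(I + 10) = I/(10 + I))
832/A(-16) = 832/((-16/(10 - 16))) = 832/((-16/(-6))) = 832/((-16*(-⅙))) = 832/(8/3) = 832*(3/8) = 312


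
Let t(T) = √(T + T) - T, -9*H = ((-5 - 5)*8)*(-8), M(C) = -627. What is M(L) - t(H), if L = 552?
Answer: -6283/9 - 16*I*√5/3 ≈ -698.11 - 11.926*I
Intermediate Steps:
H = -640/9 (H = -(-5 - 5)*8*(-8)/9 = -(-10*8)*(-8)/9 = -(-80)*(-8)/9 = -⅑*640 = -640/9 ≈ -71.111)
t(T) = -T + √2*√T (t(T) = √(2*T) - T = √2*√T - T = -T + √2*√T)
M(L) - t(H) = -627 - (-1*(-640/9) + √2*√(-640/9)) = -627 - (640/9 + √2*(8*I*√10/3)) = -627 - (640/9 + 16*I*√5/3) = -627 + (-640/9 - 16*I*√5/3) = -6283/9 - 16*I*√5/3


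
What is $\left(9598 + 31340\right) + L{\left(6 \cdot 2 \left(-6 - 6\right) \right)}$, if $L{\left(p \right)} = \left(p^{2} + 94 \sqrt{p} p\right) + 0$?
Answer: $61674 - 162432 i \approx 61674.0 - 1.6243 \cdot 10^{5} i$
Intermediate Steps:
$L{\left(p \right)} = p^{2} + 94 p^{\frac{3}{2}}$ ($L{\left(p \right)} = \left(p^{2} + 94 p^{\frac{3}{2}}\right) + 0 = p^{2} + 94 p^{\frac{3}{2}}$)
$\left(9598 + 31340\right) + L{\left(6 \cdot 2 \left(-6 - 6\right) \right)} = \left(9598 + 31340\right) + \left(\left(6 \cdot 2 \left(-6 - 6\right)\right)^{2} + 94 \left(6 \cdot 2 \left(-6 - 6\right)\right)^{\frac{3}{2}}\right) = 40938 + \left(\left(12 \left(-12\right)\right)^{2} + 94 \left(12 \left(-12\right)\right)^{\frac{3}{2}}\right) = 40938 + \left(\left(-144\right)^{2} + 94 \left(-144\right)^{\frac{3}{2}}\right) = 40938 + \left(20736 + 94 \left(- 1728 i\right)\right) = 40938 + \left(20736 - 162432 i\right) = 61674 - 162432 i$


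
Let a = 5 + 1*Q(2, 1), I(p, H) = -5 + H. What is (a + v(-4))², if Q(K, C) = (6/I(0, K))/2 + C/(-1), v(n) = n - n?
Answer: 9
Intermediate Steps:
v(n) = 0
Q(K, C) = -C + 3/(-5 + K) (Q(K, C) = (6/(-5 + K))/2 + C/(-1) = (6/(-5 + K))*(½) + C*(-1) = 3/(-5 + K) - C = -C + 3/(-5 + K))
a = 3 (a = 5 + 1*((3 - 1*1*(-5 + 2))/(-5 + 2)) = 5 + 1*((3 - 1*1*(-3))/(-3)) = 5 + 1*(-(3 + 3)/3) = 5 + 1*(-⅓*6) = 5 + 1*(-2) = 5 - 2 = 3)
(a + v(-4))² = (3 + 0)² = 3² = 9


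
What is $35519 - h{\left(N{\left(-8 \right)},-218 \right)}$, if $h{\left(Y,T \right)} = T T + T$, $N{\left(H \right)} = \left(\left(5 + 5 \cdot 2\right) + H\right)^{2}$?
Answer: $-11787$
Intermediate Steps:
$N{\left(H \right)} = \left(15 + H\right)^{2}$ ($N{\left(H \right)} = \left(\left(5 + 10\right) + H\right)^{2} = \left(15 + H\right)^{2}$)
$h{\left(Y,T \right)} = T + T^{2}$ ($h{\left(Y,T \right)} = T^{2} + T = T + T^{2}$)
$35519 - h{\left(N{\left(-8 \right)},-218 \right)} = 35519 - - 218 \left(1 - 218\right) = 35519 - \left(-218\right) \left(-217\right) = 35519 - 47306 = -11787$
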